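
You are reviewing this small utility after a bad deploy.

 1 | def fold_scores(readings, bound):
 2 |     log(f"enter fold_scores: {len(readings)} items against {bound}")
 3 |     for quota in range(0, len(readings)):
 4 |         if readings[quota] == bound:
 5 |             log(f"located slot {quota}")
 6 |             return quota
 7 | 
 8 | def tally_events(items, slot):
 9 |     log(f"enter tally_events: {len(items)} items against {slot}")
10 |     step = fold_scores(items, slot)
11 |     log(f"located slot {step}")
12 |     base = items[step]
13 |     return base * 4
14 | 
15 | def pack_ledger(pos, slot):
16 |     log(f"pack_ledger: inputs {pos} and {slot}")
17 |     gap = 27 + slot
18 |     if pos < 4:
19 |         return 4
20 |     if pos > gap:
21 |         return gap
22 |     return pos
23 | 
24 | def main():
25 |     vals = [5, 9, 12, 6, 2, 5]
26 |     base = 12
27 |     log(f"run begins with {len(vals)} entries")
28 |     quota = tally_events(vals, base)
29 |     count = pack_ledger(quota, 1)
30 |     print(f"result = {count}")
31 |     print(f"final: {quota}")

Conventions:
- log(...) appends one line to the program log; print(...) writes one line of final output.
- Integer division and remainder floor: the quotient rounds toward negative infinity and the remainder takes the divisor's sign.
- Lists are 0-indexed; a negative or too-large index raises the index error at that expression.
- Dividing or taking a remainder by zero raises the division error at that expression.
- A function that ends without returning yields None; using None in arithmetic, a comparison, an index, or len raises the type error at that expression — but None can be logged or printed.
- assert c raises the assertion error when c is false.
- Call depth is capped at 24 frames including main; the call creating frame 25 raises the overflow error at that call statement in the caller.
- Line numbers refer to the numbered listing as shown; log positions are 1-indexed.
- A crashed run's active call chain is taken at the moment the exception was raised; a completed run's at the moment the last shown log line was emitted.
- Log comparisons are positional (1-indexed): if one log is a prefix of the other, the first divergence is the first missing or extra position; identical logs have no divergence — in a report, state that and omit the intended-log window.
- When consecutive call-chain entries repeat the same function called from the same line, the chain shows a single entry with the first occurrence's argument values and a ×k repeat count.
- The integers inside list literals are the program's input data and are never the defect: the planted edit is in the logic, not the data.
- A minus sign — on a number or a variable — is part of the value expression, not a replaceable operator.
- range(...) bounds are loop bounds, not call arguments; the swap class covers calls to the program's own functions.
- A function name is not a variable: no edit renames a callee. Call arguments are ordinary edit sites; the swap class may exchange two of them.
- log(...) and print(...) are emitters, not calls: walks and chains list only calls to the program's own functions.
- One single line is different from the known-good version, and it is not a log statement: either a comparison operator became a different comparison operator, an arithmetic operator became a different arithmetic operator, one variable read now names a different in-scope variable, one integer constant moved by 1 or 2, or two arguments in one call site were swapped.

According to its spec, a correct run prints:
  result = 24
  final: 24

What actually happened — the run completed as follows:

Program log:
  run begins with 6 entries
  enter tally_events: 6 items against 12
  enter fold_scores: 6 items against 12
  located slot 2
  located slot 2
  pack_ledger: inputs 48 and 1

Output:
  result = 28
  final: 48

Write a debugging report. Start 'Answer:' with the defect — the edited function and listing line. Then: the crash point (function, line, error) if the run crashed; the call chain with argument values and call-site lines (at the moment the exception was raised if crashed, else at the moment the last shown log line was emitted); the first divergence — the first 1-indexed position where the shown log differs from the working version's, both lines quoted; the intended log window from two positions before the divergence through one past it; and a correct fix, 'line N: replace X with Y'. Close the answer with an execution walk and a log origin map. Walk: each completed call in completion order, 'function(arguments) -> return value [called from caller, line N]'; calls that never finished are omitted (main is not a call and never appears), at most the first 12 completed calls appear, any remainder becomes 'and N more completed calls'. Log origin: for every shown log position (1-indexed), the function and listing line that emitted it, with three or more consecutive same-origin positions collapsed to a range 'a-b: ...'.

Answer: the defect is in tally_events at line 13.
Key observation: The earliest visible damage is log position 6 — 'pack_ledger: inputs 48 and 1' rather than the intended 'pack_ledger: inputs 24 and 1'.
Call chain: main -> pack_ledger(48, 1) (called at line 29).
First divergence: position 6 — the shown line 'pack_ledger: inputs 48 and 1' should read 'pack_ledger: inputs 24 and 1'.
Intended log window:
  4: located slot 2
  5: located slot 2
  6: pack_ledger: inputs 24 and 1
Execution walk:
  fold_scores([5, 9, 12, 6, 2, 5], 12) -> 2  [called from tally_events, line 10]
  tally_events([5, 9, 12, 6, 2, 5], 12) -> 48  [called from main, line 28]
  pack_ledger(48, 1) -> 28  [called from main, line 29]
Origin of each log line:
  1: from main, line 27
  2: from tally_events, line 9
  3: from fold_scores, line 2
  4: from fold_scores, line 5
  5: from tally_events, line 11
  6: from pack_ledger, line 16
A correct fix: line 13: replace `4` with `2`.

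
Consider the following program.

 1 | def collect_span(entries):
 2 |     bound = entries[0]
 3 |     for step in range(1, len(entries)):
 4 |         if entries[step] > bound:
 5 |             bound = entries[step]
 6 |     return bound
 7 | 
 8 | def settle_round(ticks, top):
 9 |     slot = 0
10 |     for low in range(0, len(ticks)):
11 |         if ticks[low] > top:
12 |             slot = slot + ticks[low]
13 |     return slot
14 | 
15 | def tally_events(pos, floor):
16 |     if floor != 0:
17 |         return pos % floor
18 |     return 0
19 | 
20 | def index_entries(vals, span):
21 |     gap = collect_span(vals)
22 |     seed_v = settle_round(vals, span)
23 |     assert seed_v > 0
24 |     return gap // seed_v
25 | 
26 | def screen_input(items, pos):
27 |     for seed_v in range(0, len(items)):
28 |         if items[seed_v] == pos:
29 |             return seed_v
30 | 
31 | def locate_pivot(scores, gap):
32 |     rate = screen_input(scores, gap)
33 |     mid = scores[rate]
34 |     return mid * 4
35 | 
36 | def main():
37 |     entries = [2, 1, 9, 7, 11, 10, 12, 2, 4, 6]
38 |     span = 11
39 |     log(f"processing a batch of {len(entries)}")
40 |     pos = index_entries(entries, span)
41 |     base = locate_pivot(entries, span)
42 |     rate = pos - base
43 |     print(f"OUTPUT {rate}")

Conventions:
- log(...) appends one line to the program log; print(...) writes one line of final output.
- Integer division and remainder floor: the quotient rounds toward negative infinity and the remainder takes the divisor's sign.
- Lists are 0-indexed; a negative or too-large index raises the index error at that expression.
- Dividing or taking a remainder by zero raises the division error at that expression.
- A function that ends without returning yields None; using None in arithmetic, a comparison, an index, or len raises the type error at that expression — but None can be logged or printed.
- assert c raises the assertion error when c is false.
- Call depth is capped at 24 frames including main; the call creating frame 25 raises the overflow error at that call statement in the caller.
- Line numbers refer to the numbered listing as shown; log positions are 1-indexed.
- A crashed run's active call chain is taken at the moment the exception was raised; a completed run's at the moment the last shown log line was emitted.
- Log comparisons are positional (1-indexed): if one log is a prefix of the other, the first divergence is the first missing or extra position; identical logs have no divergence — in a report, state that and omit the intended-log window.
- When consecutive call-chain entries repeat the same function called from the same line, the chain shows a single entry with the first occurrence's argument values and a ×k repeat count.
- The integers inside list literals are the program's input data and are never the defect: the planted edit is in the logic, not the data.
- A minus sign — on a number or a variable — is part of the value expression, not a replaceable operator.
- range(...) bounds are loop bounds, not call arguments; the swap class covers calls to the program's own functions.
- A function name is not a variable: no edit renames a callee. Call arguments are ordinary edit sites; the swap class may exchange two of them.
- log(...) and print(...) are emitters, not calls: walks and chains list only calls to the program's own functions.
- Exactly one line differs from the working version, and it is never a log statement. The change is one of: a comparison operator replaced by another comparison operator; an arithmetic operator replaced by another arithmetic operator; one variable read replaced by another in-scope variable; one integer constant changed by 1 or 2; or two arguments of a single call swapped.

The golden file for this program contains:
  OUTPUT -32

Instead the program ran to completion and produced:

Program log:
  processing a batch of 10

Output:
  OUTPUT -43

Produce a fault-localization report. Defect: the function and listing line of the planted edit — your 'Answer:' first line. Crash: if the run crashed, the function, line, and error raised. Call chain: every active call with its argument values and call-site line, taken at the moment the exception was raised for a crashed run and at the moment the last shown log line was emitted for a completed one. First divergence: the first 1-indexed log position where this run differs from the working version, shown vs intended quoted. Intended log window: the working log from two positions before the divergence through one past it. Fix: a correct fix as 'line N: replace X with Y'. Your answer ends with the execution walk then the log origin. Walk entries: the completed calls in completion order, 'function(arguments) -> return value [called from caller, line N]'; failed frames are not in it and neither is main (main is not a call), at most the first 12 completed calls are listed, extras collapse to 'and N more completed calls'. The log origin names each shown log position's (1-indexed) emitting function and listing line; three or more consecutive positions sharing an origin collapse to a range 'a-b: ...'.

Answer: the defect is in locate_pivot at line 34.
The tell: Log streams are identical — the defect surfaces only in the printed output.
Call chain: main.
First divergence: none; the two logs match at every position.
Execution walk:
  collect_span([2, 1, 9, 7, 11, 10, 12, 2, 4, 6]) -> 12  [called from index_entries, line 21]
  settle_round([2, 1, 9, 7, 11, 10, 12, 2, 4, 6], 11) -> 12  [called from index_entries, line 22]
  index_entries([2, 1, 9, 7, 11, 10, 12, 2, 4, 6], 11) -> 1  [called from main, line 40]
  screen_input([2, 1, 9, 7, 11, 10, 12, 2, 4, 6], 11) -> 4  [called from locate_pivot, line 32]
  locate_pivot([2, 1, 9, 7, 11, 10, 12, 2, 4, 6], 11) -> 44  [called from main, line 41]
Log line origins:
  1: emitted by main (line 39)
A correct fix: line 34: replace `4` with `3`.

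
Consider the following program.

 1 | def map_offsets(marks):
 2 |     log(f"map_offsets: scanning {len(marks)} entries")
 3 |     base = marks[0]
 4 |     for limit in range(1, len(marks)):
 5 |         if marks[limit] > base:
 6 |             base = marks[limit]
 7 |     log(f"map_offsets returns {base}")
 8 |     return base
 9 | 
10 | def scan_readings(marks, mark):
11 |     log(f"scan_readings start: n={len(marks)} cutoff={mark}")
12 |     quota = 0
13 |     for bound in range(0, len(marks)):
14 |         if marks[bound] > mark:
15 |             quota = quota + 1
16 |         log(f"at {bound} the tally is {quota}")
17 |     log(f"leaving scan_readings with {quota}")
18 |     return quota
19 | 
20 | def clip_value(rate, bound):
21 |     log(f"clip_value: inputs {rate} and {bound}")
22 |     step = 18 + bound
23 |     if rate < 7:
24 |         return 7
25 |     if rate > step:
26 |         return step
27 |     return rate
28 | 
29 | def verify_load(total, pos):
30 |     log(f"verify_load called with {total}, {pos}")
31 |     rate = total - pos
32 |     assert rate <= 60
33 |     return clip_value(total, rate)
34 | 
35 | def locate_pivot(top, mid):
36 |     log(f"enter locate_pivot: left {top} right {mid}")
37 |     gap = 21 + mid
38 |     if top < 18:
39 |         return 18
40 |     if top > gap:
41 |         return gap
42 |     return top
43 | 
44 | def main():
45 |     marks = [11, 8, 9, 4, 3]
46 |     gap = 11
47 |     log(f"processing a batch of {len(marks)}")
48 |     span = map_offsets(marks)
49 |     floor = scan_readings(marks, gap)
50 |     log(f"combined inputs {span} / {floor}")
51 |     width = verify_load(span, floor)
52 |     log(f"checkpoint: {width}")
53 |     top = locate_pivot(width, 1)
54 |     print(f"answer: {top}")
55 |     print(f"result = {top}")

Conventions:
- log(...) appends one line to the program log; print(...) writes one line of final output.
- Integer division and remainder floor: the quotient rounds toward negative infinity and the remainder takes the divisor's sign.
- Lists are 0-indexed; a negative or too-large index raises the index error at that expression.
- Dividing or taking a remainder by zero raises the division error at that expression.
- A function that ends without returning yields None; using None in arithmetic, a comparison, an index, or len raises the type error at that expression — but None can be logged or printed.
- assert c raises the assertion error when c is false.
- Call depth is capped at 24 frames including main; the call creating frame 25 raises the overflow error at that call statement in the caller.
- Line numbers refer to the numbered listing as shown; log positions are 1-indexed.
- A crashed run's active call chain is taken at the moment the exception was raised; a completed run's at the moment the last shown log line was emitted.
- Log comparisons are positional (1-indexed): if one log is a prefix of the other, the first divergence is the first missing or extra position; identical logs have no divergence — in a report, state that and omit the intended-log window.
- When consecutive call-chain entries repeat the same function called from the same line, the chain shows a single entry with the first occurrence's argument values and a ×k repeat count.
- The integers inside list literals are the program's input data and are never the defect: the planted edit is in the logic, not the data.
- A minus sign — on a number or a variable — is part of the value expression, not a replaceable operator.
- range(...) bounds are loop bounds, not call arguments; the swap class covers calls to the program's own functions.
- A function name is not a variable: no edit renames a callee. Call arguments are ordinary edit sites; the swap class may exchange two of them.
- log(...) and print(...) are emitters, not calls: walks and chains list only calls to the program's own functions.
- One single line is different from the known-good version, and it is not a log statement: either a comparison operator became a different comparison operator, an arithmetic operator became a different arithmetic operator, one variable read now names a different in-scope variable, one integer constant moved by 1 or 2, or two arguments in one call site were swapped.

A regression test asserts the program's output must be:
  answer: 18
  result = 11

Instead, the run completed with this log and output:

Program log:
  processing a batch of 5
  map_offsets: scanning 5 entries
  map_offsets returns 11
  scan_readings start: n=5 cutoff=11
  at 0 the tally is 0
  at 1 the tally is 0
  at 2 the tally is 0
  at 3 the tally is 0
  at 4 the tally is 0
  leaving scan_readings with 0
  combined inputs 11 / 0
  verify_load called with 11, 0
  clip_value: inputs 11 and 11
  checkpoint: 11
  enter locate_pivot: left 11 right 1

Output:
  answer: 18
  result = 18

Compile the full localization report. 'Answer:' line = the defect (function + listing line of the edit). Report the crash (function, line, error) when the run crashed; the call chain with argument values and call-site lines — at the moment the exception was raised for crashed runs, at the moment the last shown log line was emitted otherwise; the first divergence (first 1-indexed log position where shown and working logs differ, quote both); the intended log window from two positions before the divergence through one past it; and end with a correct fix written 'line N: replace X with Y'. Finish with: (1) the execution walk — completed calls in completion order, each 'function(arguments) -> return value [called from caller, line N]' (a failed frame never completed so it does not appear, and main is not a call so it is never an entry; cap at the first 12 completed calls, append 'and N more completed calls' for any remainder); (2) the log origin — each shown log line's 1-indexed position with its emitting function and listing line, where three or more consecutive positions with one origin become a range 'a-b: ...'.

Answer: the defect is in main at line 55.
The tell: Every logged value matches the working version; the printed result is what differs.
Call chain: main -> locate_pivot(11, 1) (called at line 53).
First divergence: none — the logs agree in full.
Execution walk:
  map_offsets([11, 8, 9, 4, 3]) -> 11  [called from main, line 48]
  scan_readings([11, 8, 9, 4, 3], 11) -> 0  [called from main, line 49]
  clip_value(11, 11) -> 11  [called from verify_load, line 33]
  verify_load(11, 0) -> 11  [called from main, line 51]
  locate_pivot(11, 1) -> 18  [called from main, line 53]
Log origins:
  1: logged in main at line 47
  2: logged in map_offsets at line 2
  3: logged in map_offsets at line 7
  4: logged in scan_readings at line 11
  5-9: logged in scan_readings at line 16
  10: logged in scan_readings at line 17
  11: logged in main at line 50
  12: logged in verify_load at line 30
  13: logged in clip_value at line 21
  14: logged in main at line 52
  15: logged in locate_pivot at line 36
A correct fix: line 55: replace `top` with `width`.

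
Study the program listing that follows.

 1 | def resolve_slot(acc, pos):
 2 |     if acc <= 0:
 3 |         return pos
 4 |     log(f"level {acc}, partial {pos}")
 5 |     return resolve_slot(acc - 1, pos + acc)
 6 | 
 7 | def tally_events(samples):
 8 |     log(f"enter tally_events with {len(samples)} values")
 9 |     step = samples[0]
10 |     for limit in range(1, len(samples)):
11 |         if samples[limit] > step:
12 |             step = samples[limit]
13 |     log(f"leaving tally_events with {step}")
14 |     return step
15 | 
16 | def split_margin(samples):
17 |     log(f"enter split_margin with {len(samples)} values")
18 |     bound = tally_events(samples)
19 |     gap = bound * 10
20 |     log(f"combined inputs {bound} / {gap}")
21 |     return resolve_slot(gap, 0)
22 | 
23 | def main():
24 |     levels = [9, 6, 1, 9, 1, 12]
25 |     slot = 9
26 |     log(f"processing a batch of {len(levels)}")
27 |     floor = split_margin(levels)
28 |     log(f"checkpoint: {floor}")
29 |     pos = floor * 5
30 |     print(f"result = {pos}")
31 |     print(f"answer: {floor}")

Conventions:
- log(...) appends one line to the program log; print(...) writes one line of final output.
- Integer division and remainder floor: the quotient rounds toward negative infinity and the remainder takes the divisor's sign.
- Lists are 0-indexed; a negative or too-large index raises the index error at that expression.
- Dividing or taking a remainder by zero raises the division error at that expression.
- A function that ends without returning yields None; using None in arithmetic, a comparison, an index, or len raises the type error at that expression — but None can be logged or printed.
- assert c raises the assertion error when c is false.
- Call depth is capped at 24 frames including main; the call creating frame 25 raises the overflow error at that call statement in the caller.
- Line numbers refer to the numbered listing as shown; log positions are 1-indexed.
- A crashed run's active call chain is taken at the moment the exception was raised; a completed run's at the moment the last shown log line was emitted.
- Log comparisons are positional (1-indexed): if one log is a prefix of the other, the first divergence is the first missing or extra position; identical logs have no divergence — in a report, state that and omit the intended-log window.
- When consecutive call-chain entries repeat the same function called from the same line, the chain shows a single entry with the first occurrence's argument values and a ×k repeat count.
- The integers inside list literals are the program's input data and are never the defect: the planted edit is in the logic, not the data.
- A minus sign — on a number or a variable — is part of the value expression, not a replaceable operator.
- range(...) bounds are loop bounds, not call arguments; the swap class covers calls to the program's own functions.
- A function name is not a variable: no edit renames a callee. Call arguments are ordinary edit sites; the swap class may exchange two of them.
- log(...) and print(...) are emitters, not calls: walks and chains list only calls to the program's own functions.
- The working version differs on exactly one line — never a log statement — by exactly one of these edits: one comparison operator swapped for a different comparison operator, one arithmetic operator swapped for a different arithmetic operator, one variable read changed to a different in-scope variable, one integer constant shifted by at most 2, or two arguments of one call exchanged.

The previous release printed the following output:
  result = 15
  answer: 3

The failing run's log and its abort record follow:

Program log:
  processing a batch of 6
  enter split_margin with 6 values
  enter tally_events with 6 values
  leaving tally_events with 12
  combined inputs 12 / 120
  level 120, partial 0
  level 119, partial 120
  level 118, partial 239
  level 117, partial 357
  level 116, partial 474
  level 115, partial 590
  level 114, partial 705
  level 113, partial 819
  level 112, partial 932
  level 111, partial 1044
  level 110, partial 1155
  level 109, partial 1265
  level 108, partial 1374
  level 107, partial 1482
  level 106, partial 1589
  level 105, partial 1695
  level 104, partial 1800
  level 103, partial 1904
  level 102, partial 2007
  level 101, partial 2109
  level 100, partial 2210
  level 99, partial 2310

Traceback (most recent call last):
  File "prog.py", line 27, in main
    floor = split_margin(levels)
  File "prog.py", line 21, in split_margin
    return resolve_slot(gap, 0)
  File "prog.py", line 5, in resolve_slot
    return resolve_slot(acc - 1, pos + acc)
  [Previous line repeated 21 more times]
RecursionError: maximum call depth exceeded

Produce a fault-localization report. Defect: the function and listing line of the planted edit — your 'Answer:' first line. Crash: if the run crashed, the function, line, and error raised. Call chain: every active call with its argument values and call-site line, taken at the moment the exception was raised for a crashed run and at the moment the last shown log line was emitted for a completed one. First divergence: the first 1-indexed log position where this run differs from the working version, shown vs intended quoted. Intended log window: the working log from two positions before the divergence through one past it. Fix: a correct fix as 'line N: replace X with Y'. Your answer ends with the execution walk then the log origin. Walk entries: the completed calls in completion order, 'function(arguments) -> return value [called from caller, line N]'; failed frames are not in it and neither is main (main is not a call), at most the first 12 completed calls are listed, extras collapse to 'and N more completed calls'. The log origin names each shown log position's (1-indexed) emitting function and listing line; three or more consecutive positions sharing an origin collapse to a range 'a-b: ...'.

Answer: the defect is in split_margin at line 19.
Core observation: The log first diverges at position 5: the faulty run prints 'combined inputs 12 / 120' where the working version prints 'combined inputs 12 / 2'.
Crash: resolve_slot, line 5, RecursionError.
Call chain: main -> split_margin([9, 6, 1, 9, 1, 12]) (called at line 27) -> resolve_slot(120, 0) (called at line 21) -> resolve_slot(119, 120) (called at line 5) ×21.
First divergence: position 5; shown 'combined inputs 12 / 120' vs intended 'combined inputs 12 / 2'.
Intended log window:
  3: enter tally_events with 6 values
  4: leaving tally_events with 12
  5: combined inputs 12 / 2
  6: level 2, partial 0
Execution walk:
  tally_events([9, 6, 1, 9, 1, 12]) -> 12  [called from split_margin, line 18]
Log origins:
  1: from main, line 26
  2: from split_margin, line 17
  3: from tally_events, line 8
  4: from tally_events, line 13
  5: from split_margin, line 20
  6-27: from resolve_slot, line 4
A correct fix: line 19: replace `*` with `%`.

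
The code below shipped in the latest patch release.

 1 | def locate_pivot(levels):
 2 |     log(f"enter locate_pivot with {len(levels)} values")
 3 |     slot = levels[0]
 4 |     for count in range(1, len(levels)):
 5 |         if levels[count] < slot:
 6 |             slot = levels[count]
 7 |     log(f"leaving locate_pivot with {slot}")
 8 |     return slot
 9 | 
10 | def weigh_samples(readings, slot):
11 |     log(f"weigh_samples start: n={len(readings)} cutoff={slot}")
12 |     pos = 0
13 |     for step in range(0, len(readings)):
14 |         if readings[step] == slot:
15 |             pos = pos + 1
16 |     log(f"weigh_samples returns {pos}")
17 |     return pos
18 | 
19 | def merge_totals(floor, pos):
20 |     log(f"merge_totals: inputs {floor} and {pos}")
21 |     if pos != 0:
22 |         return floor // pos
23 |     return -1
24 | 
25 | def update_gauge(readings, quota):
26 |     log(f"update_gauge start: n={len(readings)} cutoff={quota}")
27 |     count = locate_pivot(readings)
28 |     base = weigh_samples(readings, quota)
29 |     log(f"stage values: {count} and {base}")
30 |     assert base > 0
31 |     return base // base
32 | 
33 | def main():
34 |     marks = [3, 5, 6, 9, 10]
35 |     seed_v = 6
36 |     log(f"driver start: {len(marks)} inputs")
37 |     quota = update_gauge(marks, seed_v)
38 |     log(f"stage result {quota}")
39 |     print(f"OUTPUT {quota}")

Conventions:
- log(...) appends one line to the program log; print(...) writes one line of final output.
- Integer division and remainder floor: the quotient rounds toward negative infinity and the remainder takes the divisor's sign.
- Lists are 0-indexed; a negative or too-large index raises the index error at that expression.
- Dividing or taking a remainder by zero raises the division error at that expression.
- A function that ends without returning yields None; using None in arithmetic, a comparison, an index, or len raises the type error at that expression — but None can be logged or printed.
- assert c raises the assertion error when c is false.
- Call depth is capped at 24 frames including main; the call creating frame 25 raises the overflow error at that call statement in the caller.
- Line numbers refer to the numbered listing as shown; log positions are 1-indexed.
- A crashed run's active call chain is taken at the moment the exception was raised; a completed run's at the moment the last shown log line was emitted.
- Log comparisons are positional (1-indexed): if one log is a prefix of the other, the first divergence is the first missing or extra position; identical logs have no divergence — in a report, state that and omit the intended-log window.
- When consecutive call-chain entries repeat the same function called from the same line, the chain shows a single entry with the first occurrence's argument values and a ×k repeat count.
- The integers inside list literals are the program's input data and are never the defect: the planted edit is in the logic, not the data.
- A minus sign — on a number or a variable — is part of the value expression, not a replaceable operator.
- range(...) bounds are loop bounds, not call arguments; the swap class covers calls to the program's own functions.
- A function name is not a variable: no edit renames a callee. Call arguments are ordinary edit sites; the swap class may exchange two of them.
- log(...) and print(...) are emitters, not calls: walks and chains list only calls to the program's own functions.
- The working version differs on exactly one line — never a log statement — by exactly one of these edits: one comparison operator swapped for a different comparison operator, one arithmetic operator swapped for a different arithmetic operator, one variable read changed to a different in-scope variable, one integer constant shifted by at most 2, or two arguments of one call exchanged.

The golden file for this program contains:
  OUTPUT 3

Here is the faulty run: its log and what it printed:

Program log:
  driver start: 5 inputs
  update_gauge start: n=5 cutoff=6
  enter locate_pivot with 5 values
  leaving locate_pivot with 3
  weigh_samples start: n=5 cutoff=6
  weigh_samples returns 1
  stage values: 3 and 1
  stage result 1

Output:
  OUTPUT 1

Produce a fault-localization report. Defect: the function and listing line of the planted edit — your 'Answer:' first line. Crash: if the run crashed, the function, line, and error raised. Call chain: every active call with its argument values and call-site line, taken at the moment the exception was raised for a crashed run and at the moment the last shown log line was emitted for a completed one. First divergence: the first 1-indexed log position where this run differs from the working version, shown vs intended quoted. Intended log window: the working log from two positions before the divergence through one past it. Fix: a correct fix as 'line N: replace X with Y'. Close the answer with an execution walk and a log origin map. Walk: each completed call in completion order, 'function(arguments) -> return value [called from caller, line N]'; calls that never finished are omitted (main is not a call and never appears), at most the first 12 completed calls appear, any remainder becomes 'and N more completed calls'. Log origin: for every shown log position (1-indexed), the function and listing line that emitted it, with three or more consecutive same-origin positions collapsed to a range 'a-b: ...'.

Answer: the defect is in update_gauge at line 31.
The tell: Everything matches until log position 8, which reads 'stage result 1' in place of 'stage result 3'.
Call chain: main.
First divergence: position 8; shown 'stage result 1' vs intended 'stage result 3'.
Intended log window:
  6: weigh_samples returns 1
  7: stage values: 3 and 1
  8: stage result 3
Execution walk:
  locate_pivot([3, 5, 6, 9, 10]) -> 3  [called from update_gauge, line 27]
  weigh_samples([3, 5, 6, 9, 10], 6) -> 1  [called from update_gauge, line 28]
  update_gauge([3, 5, 6, 9, 10], 6) -> 1  [called from main, line 37]
Log origin:
  1: from main, line 36
  2: from update_gauge, line 26
  3: from locate_pivot, line 2
  4: from locate_pivot, line 7
  5: from weigh_samples, line 11
  6: from weigh_samples, line 16
  7: from update_gauge, line 29
  8: from main, line 38
A correct fix: line 31: replace `base // base` with `count // base`.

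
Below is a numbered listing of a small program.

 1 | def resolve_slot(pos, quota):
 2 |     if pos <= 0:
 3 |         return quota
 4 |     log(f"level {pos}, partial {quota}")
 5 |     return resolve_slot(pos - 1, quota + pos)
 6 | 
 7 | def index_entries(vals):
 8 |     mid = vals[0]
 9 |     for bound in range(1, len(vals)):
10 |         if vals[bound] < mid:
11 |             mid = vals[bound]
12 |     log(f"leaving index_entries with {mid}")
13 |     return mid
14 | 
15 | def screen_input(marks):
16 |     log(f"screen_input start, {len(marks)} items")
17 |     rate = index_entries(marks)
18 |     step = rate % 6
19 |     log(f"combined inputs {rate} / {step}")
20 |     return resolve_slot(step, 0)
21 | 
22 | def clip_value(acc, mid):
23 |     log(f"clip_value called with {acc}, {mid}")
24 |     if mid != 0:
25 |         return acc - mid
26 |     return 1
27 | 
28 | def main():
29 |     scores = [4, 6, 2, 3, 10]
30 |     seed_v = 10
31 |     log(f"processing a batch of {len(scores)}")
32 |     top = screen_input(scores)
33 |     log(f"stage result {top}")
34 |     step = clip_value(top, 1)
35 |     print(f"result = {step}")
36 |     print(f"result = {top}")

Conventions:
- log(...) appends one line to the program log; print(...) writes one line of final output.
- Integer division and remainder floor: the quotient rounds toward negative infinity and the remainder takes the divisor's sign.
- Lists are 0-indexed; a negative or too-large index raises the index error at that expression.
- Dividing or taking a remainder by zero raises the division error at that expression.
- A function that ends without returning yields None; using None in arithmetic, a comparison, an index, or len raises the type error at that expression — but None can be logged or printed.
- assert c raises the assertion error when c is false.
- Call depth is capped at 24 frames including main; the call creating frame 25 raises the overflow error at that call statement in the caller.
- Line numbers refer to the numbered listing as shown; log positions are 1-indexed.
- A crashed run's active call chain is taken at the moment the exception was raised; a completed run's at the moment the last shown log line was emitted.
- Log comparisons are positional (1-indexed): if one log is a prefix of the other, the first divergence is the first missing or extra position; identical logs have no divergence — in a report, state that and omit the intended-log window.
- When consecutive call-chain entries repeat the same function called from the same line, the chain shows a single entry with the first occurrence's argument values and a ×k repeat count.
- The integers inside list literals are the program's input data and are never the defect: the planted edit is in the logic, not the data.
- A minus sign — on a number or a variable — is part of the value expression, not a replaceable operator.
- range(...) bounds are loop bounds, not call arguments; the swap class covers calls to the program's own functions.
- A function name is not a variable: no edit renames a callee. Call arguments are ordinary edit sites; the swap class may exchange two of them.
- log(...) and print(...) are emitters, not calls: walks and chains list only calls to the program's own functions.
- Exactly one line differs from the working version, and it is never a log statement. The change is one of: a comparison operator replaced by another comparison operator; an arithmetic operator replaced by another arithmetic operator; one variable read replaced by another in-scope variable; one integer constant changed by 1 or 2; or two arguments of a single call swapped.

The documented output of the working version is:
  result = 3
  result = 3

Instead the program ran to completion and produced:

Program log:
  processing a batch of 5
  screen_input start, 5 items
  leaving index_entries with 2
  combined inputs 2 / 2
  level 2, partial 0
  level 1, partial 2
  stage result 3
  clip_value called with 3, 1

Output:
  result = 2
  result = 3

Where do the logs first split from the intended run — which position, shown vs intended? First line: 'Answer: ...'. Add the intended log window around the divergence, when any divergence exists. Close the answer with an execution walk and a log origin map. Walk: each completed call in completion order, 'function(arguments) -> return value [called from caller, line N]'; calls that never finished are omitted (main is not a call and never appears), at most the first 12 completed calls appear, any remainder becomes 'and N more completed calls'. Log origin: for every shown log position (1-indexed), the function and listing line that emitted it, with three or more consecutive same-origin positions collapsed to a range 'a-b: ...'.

Answer: none (the log streams are identical).
Execution walk:
  index_entries([4, 6, 2, 3, 10]) -> 2  [called from screen_input, line 17]
  resolve_slot(0, 3) -> 3  [called from resolve_slot, line 5]
  resolve_slot(1, 2) -> 3  [called from resolve_slot, line 5]
  resolve_slot(2, 0) -> 3  [called from screen_input, line 20]
  screen_input([4, 6, 2, 3, 10]) -> 3  [called from main, line 32]
  clip_value(3, 1) -> 2  [called from main, line 34]
Origin of each log line:
  1: logged in main at line 31
  2: logged in screen_input at line 16
  3: logged in index_entries at line 12
  4: logged in screen_input at line 19
  5: logged in resolve_slot at line 4
  6: logged in resolve_slot at line 4
  7: logged in main at line 33
  8: logged in clip_value at line 23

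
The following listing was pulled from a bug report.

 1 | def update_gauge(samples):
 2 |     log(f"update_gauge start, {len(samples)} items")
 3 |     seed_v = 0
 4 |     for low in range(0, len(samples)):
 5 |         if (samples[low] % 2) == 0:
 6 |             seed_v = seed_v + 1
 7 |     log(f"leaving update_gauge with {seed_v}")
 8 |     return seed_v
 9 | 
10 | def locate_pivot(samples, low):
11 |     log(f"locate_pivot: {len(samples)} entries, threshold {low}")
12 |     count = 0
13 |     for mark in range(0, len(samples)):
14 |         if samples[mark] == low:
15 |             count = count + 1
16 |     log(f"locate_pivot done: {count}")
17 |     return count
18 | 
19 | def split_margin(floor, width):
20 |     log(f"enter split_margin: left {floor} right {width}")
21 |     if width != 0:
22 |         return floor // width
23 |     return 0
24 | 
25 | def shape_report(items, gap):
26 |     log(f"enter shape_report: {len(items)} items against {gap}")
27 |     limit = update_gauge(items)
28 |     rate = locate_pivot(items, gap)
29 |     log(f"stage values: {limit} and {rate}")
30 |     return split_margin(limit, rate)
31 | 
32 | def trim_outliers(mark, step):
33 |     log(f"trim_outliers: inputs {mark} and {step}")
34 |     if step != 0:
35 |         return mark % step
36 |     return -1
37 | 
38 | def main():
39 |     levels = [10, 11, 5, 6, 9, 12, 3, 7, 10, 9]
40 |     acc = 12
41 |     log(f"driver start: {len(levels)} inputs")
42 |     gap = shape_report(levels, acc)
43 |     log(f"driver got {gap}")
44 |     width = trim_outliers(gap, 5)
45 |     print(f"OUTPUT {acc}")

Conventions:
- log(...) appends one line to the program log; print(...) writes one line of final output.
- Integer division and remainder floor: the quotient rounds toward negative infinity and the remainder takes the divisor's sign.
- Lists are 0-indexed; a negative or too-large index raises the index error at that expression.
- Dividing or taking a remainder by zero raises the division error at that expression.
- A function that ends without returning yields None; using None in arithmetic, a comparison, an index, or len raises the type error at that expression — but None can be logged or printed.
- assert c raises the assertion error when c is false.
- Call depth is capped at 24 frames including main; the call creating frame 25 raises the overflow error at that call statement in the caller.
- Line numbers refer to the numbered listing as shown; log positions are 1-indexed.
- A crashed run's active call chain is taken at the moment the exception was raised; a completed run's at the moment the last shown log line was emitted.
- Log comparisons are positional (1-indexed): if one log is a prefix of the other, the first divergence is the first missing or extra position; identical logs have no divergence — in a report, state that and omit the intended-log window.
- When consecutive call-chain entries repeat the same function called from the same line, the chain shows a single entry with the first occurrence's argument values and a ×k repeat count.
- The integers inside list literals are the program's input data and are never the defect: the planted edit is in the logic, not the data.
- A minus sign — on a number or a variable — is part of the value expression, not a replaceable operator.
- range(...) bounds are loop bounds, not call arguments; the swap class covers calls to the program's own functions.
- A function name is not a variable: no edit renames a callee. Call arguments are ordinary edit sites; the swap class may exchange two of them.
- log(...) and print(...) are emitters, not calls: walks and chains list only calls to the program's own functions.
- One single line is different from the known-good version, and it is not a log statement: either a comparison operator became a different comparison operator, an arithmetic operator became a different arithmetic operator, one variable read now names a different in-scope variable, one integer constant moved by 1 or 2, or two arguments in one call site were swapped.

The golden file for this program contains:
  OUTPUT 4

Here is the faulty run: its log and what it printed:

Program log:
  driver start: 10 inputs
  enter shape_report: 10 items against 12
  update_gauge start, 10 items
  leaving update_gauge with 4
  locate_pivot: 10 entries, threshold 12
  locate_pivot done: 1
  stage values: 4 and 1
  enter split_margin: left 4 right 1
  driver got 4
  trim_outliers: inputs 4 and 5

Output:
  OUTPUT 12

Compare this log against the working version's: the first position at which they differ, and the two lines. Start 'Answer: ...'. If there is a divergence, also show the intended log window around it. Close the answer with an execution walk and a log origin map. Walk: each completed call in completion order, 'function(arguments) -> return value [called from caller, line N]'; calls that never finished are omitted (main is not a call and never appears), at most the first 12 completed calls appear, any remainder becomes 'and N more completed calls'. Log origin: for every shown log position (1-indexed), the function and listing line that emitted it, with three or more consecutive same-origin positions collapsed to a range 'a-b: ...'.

Answer: none (the log streams are identical).
Execution walk:
  update_gauge([10, 11, 5, 6, 9, 12, 3, 7, 10, 9]) -> 4  [called from shape_report, line 27]
  locate_pivot([10, 11, 5, 6, 9, 12, 3, 7, 10, 9], 12) -> 1  [called from shape_report, line 28]
  split_margin(4, 1) -> 4  [called from shape_report, line 30]
  shape_report([10, 11, 5, 6, 9, 12, 3, 7, 10, 9], 12) -> 4  [called from main, line 42]
  trim_outliers(4, 5) -> 4  [called from main, line 44]
Log origin:
  1: emitted by main (line 41)
  2: emitted by shape_report (line 26)
  3: emitted by update_gauge (line 2)
  4: emitted by update_gauge (line 7)
  5: emitted by locate_pivot (line 11)
  6: emitted by locate_pivot (line 16)
  7: emitted by shape_report (line 29)
  8: emitted by split_margin (line 20)
  9: emitted by main (line 43)
  10: emitted by trim_outliers (line 33)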